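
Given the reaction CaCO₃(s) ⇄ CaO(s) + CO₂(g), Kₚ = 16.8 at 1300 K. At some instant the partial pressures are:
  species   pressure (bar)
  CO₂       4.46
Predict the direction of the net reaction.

(CaCO₃, CaO are pure solids — omitted from Qₚ.)
Qₚ = P(CO₂) = 4.46
Qₚ = 4.46 < Kₚ = 16.8, so the forward reaction proceeds.

to the right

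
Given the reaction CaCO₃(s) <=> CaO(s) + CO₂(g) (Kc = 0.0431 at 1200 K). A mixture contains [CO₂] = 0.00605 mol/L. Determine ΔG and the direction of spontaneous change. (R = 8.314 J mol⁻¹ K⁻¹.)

(CaCO₃, CaO are pure solids — omitted from Qc.)
Qc = [CO₂] = 0.00605
ΔG = RT ln(Qc/Kc) = (8.314 J mol⁻¹ K⁻¹)(1200 K) × ln(0.00605/0.0431)
   = (9.977 kJ/mol)(-1.963) = -19.6 kJ/mol
ΔG < 0, so the forward reaction is spontaneous (proceeds forward).

ΔG = -19.6 kJ/mol; the forward reaction is spontaneous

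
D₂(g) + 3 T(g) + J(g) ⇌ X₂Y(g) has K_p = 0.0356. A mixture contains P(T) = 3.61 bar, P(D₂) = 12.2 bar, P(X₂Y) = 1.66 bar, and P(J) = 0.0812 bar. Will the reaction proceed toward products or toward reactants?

at equilibrium

Q_p = P(X₂Y) / (P(D₂)·P(T)³·P(J)) = (1.66) / ((12.2)·(3.61)³·(0.0812)) = 0.0356
Q_p = 0.0356 = K_p, so the system is already at equilibrium.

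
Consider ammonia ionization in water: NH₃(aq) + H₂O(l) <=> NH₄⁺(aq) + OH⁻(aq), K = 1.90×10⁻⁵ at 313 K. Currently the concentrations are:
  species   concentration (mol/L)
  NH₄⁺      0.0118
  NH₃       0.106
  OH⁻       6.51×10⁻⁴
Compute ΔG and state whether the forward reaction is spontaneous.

ΔG = 3.48 kJ/mol; the forward reaction is non-spontaneous

(H₂O is a pure liquid — omitted from Q.)
Q = [NH₄⁺]·[OH⁻] / [NH₃] = (0.0118)·(6.51×10⁻⁴) / (0.106) = 7.25×10⁻⁵
ΔG = RT ln(Q/K) = (8.314 J mol⁻¹ K⁻¹)(313 K) × ln(7.25×10⁻⁵/1.90×10⁻⁵)
   = (2.602 kJ/mol)(1.339) = 3.48 kJ/mol
ΔG > 0, so the forward reaction is non-spontaneous (proceeds in reverse).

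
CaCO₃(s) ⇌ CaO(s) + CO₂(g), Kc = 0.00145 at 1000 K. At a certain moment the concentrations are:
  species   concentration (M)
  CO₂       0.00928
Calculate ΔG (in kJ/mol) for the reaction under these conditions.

(CaCO₃, CaO are pure solids — omitted from Qc.)
Qc = [CO₂] = 0.00928
ΔG = RT ln(Qc/Kc) = (8.314 J mol⁻¹ K⁻¹)(1000 K) × ln(0.00928/0.00145)
   = (8.314 kJ/mol)(1.856) = 15.4 kJ/mol
ΔG > 0, so the forward reaction is non-spontaneous (proceeds in reverse).

ΔG = 15.4 kJ/mol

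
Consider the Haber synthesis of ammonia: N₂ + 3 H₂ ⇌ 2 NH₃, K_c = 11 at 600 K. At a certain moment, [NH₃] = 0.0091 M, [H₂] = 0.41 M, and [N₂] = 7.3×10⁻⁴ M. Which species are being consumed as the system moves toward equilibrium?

N₂, H₂ (reactants)

Q_c = [NH₃]² / ([N₂]·[H₂]³) = (0.0091)² / ((7.3×10⁻⁴)·(0.41)³) = 1.6
Q_c = 1.6 < K_c = 11: net forward reaction.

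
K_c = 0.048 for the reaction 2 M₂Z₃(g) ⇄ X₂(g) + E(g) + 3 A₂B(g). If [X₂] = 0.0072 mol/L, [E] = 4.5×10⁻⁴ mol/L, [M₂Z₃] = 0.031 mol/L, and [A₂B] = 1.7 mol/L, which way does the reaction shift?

Q_c = [X₂]·[E]·[A₂B]³ / [M₂Z₃]² = (0.0072)·(4.5×10⁻⁴)·(1.7)³ / (0.031)² = 0.017
Q_c = 0.017 < K_c = 0.048, so the forward reaction proceeds.

in the forward direction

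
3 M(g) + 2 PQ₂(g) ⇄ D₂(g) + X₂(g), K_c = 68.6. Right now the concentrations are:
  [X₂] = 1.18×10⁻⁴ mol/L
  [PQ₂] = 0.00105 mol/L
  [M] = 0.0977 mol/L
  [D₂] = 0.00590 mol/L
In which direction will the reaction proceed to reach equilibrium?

to the left

Q_c = [D₂]·[X₂] / ([M]³·[PQ₂]²) = (0.00590)·(1.18×10⁻⁴) / ((0.0977)³·(0.00105)²) = 677
Q_c = 677 > K_c = 68.6, so the reverse reaction proceeds.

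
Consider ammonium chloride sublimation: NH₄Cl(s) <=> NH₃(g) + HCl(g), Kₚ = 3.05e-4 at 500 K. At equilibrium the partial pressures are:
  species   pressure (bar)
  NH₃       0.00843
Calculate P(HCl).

P(HCl) = 0.0362 bar

(NH₄Cl is a pure solid — omitted from Kₚ.)
At equilibrium, Kₚ = P(NH₃)·P(HCl) = 3.05e-4.
(0.00843)·(P(HCl)) = 3.05e-4
P(HCl) = 0.0362 bar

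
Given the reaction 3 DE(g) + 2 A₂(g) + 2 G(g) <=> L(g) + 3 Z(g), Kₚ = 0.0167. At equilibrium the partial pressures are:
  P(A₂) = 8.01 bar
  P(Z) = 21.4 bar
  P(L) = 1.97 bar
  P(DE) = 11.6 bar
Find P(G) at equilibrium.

P(G) = 3.40 bar

At equilibrium, Kₚ = P(L)·P(Z)³ / (P(DE)³·P(A₂)²·P(G)²) = 0.0167.
(1.97)·(21.4)³ / ((11.6)³·(8.01)²·(P(G))²) = 0.0167
P(G)² = 11.5 ⇒ P(G) = 3.40 bar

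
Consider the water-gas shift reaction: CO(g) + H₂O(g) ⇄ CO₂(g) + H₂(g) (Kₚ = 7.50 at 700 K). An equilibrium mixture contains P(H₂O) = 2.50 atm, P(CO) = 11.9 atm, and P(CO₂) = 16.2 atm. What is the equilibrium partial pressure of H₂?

At equilibrium, Kₚ = P(CO₂)·P(H₂) / (P(CO)·P(H₂O)) = 7.50.
(16.2)·(P(H₂)) / ((11.9)·(2.50)) = 7.50
P(H₂) = 13.8 atm

P(H₂) = 13.8 atm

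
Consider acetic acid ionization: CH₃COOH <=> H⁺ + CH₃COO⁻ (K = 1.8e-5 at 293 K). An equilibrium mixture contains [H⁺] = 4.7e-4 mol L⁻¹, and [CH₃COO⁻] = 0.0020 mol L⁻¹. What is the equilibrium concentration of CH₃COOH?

At equilibrium, K = [H⁺]·[CH₃COO⁻] / [CH₃COOH] = 1.8e-5.
(4.7e-4)·(0.0020) / ([CH₃COOH]) = 1.8e-5
[CH₃COOH] = 0.0522 = 0.052 mol L⁻¹

[CH₃COOH] = 0.052 mol L⁻¹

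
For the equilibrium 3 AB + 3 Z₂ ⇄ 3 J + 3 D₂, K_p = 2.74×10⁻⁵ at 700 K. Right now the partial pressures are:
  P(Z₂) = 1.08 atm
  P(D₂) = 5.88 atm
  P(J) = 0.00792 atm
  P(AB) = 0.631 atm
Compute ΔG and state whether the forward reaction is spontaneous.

Q_p = P(J)³·P(D₂)³ / (P(AB)³·P(Z₂)³) = (0.00792)³·(5.88)³ / ((0.631)³·(1.08)³) = 3.19×10⁻⁴
ΔG = RT ln(Q_p/K_p) = (8.314 J mol⁻¹ K⁻¹)(700 K) × ln(3.19×10⁻⁴/2.74×10⁻⁵)
   = (5.820 kJ/mol)(2.455) = 14.3 kJ/mol
ΔG > 0, so the forward reaction is non-spontaneous (proceeds in reverse).

ΔG = 14.3 kJ/mol; the forward reaction is non-spontaneous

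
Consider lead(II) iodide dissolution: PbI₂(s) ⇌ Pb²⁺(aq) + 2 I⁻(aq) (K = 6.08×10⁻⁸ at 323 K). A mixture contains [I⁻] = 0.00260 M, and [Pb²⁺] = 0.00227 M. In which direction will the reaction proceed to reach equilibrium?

(PbI₂ is a pure solid — omitted from Q.)
Q = [Pb²⁺]·[I⁻]² = (0.00227)·(0.00260)² = 1.53×10⁻⁸
Q = 1.53×10⁻⁸ < K = 6.08×10⁻⁸, so the forward reaction proceeds.

toward products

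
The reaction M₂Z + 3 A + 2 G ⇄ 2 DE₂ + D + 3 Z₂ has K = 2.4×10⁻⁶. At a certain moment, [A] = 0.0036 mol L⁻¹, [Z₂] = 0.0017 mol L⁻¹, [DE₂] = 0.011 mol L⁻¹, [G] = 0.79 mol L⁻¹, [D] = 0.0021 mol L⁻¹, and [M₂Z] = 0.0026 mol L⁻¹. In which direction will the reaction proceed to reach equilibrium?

to the left

Q = [DE₂]²·[D]·[Z₂]³ / ([M₂Z]·[A]³·[G]²) = (0.011)²·(0.0021)·(0.0017)³ / ((0.0026)·(0.0036)³·(0.79)²) = 1.6×10⁻⁵
Q = 1.6×10⁻⁵ > K = 2.4×10⁻⁶, so the reverse reaction proceeds.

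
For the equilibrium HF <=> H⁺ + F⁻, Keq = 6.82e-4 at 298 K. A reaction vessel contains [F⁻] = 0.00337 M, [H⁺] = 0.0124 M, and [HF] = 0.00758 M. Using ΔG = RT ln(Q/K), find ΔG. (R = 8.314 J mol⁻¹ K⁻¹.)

ΔG = 5.18 kJ/mol

Q = [H⁺]·[F⁻] / [HF] = (0.0124)·(0.00337) / (0.00758) = 0.00551
ΔG = RT ln(Q/Keq) = (8.314 J mol⁻¹ K⁻¹)(298 K) × ln(0.00551/6.82e-4)
   = (2.478 kJ/mol)(2.089) = 5.18 kJ/mol
ΔG > 0, so the forward reaction is non-spontaneous (proceeds in reverse).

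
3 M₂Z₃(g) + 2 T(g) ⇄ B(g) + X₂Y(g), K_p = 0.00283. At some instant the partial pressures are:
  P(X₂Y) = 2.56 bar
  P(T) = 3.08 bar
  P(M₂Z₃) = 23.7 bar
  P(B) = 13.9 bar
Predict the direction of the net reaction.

Q_p = P(B)·P(X₂Y) / (P(M₂Z₃)³·P(T)²) = (13.9)·(2.56) / ((23.7)³·(3.08)²) = 2.82×10⁻⁴
Q_p = 2.82×10⁻⁴ < K_p = 0.00283, so the forward reaction proceeds.

in the forward direction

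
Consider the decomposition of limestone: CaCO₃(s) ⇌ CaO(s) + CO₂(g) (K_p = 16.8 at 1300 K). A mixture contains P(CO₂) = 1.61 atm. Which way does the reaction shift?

(CaCO₃, CaO are pure solids — omitted from Q_p.)
Q_p = P(CO₂) = 1.61
Q_p = 1.61 < K_p = 16.8, so the forward reaction proceeds.

to the right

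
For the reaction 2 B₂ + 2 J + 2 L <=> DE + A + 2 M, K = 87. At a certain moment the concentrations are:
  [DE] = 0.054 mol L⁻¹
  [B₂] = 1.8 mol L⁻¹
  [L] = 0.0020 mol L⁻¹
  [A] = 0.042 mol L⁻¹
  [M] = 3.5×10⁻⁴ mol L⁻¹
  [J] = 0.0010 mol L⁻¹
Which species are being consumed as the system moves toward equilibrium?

B₂, J, L (reactants)

Q = [DE]·[A]·[M]² / ([B₂]²·[J]²·[L]²) = (0.054)·(0.042)·(3.5×10⁻⁴)² / ((1.8)²·(0.0010)²·(0.0020)²) = 21
Q = 21 < K = 87: net forward reaction.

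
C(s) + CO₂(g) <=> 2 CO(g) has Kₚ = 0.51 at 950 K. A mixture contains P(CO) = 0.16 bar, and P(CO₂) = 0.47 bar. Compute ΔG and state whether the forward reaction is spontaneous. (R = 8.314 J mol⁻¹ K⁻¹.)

ΔG = -17.7 kJ/mol; the forward reaction is spontaneous

(C is a pure solid — omitted from Qₚ.)
Qₚ = P(CO)² / P(CO₂) = (0.16)² / (0.47) = 0.0545
ΔG = RT ln(Qₚ/Kₚ) = (8.314 J mol⁻¹ K⁻¹)(950 K) × ln(0.0545/0.51)
   = (7.898 kJ/mol)(-2.236) = -17.7 kJ/mol
ΔG < 0, so the forward reaction is spontaneous (proceeds forward).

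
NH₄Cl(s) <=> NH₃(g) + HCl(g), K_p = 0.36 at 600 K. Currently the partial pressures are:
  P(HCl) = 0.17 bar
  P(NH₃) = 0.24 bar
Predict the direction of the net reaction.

(NH₄Cl is a pure solid — omitted from Q_p.)
Q_p = P(NH₃)·P(HCl) = (0.24)·(0.17) = 0.041
Q_p = 0.041 < K_p = 0.36, so the forward reaction proceeds.

toward products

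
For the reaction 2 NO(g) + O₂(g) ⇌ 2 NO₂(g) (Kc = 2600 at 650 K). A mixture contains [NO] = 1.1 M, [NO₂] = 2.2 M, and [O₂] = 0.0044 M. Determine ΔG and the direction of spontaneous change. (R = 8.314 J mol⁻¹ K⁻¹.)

ΔG = -5.68 kJ/mol; the forward reaction is spontaneous

Qc = [NO₂]² / ([NO]²·[O₂]) = (2.2)² / ((1.1)²·(0.0044)) = 909
ΔG = RT ln(Qc/Kc) = (8.314 J mol⁻¹ K⁻¹)(650 K) × ln(909/2600)
   = (5.404 kJ/mol)(-1.051) = -5.68 kJ/mol
ΔG < 0, so the forward reaction is spontaneous (proceeds forward).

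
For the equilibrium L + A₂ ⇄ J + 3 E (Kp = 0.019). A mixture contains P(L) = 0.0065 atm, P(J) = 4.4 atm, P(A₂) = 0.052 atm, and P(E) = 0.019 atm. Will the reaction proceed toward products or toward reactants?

Qp = P(J)·P(E)³ / (P(L)·P(A₂)) = (4.4)·(0.019)³ / ((0.0065)·(0.052)) = 0.089
Qp = 0.089 > Kp = 0.019, so the reverse reaction proceeds.

in the reverse direction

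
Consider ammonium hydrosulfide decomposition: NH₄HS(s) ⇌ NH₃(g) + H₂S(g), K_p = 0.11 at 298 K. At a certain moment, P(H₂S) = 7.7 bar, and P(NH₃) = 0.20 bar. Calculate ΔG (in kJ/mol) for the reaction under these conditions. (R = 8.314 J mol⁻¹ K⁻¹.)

ΔG = 6.54 kJ/mol

(NH₄HS is a pure solid — omitted from Q_p.)
Q_p = P(NH₃)·P(H₂S) = (0.20)·(7.7) = 1.54
ΔG = RT ln(Q_p/K_p) = (8.314 J mol⁻¹ K⁻¹)(298 K) × ln(1.54/0.11)
   = (2.478 kJ/mol)(2.639) = 6.54 kJ/mol
ΔG > 0, so the forward reaction is non-spontaneous (proceeds in reverse).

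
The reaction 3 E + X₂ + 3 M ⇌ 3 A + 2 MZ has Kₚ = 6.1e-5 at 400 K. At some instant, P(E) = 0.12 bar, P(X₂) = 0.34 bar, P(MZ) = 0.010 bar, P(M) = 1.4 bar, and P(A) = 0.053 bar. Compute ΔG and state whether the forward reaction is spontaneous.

ΔG = -6.28 kJ/mol; the forward reaction is spontaneous

Qₚ = P(A)³·P(MZ)² / (P(E)³·P(X₂)·P(M)³) = (0.053)³·(0.010)² / ((0.12)³·(0.34)·(1.4)³) = 9.23e-6
ΔG = RT ln(Qₚ/Kₚ) = (8.314 J mol⁻¹ K⁻¹)(400 K) × ln(9.23e-6/6.1e-5)
   = (3.326 kJ/mol)(-1.888) = -6.28 kJ/mol
ΔG < 0, so the forward reaction is spontaneous (proceeds forward).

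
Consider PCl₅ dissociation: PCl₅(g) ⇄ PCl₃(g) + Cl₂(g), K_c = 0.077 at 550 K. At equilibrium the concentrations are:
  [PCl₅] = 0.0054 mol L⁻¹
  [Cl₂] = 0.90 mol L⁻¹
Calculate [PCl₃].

[PCl₃] = 4.6×10⁻⁴ mol L⁻¹

At equilibrium, K_c = [PCl₃]·[Cl₂] / [PCl₅] = 0.077.
([PCl₃])·(0.90) / (0.0054) = 0.077
[PCl₃] = 4.62×10⁻⁴ = 4.6×10⁻⁴ mol L⁻¹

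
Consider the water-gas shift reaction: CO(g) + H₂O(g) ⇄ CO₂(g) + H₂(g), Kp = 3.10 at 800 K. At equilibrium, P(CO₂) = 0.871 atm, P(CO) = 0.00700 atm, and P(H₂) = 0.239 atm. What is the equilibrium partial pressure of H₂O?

P(H₂O) = 9.59 atm

At equilibrium, Kp = P(CO₂)·P(H₂) / (P(CO)·P(H₂O)) = 3.10.
(0.871)·(0.239) / ((0.00700)·(P(H₂O))) = 3.10
P(H₂O) = 9.59 atm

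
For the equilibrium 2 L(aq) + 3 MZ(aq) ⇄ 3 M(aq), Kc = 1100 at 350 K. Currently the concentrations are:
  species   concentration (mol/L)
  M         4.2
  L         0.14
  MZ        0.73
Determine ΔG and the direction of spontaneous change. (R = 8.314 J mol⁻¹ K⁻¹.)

ΔG = 6.34 kJ/mol; the forward reaction is non-spontaneous

Qc = [M]³ / ([L]²·[MZ]³) = (4.2)³ / ((0.14)²·(0.73)³) = 9720
ΔG = RT ln(Qc/Kc) = (8.314 J mol⁻¹ K⁻¹)(350 K) × ln(9720/1100)
   = (2.910 kJ/mol)(2.179) = 6.34 kJ/mol
ΔG > 0, so the forward reaction is non-spontaneous (proceeds in reverse).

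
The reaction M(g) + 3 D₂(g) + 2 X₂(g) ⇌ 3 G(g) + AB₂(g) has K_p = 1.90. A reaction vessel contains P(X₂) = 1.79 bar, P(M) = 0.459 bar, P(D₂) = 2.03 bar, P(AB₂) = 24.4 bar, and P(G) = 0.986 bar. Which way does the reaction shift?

no net change (already at equilibrium)

Q_p = P(G)³·P(AB₂) / (P(M)·P(D₂)³·P(X₂)²) = (0.986)³·(24.4) / ((0.459)·(2.03)³·(1.79)²) = 1.90
Q_p = 1.90 = K_p, so the system is already at equilibrium.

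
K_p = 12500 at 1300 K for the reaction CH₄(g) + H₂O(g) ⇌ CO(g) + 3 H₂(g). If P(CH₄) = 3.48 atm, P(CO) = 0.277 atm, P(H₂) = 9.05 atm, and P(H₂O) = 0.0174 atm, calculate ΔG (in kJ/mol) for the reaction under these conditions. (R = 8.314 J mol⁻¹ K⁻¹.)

Q_p = P(CO)·P(H₂)³ / (P(CH₄)·P(H₂O)) = (0.277)·(9.05)³ / ((3.48)·(0.0174)) = 3390
ΔG = RT ln(Q_p/K_p) = (8.314 J mol⁻¹ K⁻¹)(1300 K) × ln(3390/12500)
   = (10.81 kJ/mol)(-1.305) = -14.1 kJ/mol
ΔG < 0, so the forward reaction is spontaneous (proceeds forward).

ΔG = -14.1 kJ/mol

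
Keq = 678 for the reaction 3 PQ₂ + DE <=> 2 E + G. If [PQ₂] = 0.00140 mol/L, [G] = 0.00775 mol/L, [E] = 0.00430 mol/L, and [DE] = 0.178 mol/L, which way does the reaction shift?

forward (toward products)

Q = [E]²·[G] / ([PQ₂]³·[DE]) = (0.00430)²·(0.00775) / ((0.00140)³·(0.178)) = 293
Q = 293 < Keq = 678, so the forward reaction proceeds.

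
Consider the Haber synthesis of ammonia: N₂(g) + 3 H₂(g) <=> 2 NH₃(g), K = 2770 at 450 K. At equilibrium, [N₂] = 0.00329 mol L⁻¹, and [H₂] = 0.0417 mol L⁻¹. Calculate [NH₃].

At equilibrium, K = [NH₃]² / ([N₂]·[H₂]³) = 2770.
([NH₃])² / ((0.00329)·(0.0417)³) = 2770
[NH₃]² = 6.61×10⁻⁴ ⇒ [NH₃] = 0.0257 mol L⁻¹

[NH₃] = 0.0257 mol L⁻¹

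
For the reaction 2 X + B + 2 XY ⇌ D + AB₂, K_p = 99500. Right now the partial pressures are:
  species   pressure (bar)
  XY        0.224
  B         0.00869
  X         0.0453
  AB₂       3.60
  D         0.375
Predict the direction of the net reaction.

to the left

Q_p = P(D)·P(AB₂) / (P(X)²·P(B)·P(XY)²) = (0.375)·(3.60) / ((0.0453)²·(0.00869)·(0.224)²) = 1.51e6
Q_p = 1.51e6 > K_p = 99500, so the reverse reaction proceeds.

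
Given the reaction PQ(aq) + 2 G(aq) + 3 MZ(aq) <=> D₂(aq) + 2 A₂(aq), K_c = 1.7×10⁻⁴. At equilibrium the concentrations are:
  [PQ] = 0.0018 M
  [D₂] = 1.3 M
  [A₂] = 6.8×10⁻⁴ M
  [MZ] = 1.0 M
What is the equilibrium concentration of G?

At equilibrium, K_c = [D₂]·[A₂]² / ([PQ]·[G]²·[MZ]³) = 1.7×10⁻⁴.
(1.3)·(6.8×10⁻⁴)² / ((0.0018)·([G])²·(1.0)³) = 1.7×10⁻⁴
[G]² = 1.96 ⇒ [G] = 1.4 M

[G] = 1.4 M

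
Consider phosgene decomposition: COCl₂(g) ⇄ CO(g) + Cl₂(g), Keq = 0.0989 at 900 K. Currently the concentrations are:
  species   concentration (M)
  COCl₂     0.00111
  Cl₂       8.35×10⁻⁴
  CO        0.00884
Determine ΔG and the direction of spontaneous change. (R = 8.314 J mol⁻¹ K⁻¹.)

ΔG = -20.2 kJ/mol; the forward reaction is spontaneous

Q = [CO]·[Cl₂] / [COCl₂] = (0.00884)·(8.35×10⁻⁴) / (0.00111) = 0.00665
ΔG = RT ln(Q/Keq) = (8.314 J mol⁻¹ K⁻¹)(900 K) × ln(0.00665/0.0989)
   = (7.483 kJ/mol)(-2.699) = -20.2 kJ/mol
ΔG < 0, so the forward reaction is spontaneous (proceeds forward).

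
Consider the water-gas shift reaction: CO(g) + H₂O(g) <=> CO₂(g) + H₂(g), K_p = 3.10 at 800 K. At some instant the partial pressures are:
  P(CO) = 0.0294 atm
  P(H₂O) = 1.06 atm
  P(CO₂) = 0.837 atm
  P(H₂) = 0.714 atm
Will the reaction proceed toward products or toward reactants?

toward reactants

Q_p = P(CO₂)·P(H₂) / (P(CO)·P(H₂O)) = (0.837)·(0.714) / ((0.0294)·(1.06)) = 19.2
Q_p = 19.2 > K_p = 3.10, so the reverse reaction proceeds.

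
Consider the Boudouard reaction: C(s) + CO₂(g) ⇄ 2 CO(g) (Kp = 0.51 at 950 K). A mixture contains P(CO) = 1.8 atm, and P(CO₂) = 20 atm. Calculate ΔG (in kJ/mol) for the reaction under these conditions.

ΔG = -9.06 kJ/mol

(C is a pure solid — omitted from Qp.)
Qp = P(CO)² / P(CO₂) = (1.8)² / (20) = 0.162
ΔG = RT ln(Qp/Kp) = (8.314 J mol⁻¹ K⁻¹)(950 K) × ln(0.162/0.51)
   = (7.898 kJ/mol)(-1.147) = -9.06 kJ/mol
ΔG < 0, so the forward reaction is spontaneous (proceeds forward).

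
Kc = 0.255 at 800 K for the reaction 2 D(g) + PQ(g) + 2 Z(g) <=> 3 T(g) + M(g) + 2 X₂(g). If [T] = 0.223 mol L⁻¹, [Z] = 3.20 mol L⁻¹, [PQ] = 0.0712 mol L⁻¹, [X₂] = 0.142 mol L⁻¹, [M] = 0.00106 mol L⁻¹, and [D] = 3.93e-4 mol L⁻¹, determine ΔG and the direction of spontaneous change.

ΔG = 14.0 kJ/mol; the forward reaction is non-spontaneous

Qc = [T]³·[M]·[X₂]² / ([D]²·[PQ]·[Z]²) = (0.223)³·(0.00106)·(0.142)² / ((3.93e-4)²·(0.0712)·(3.20)²) = 2.10
ΔG = RT ln(Qc/Kc) = (8.314 J mol⁻¹ K⁻¹)(800 K) × ln(2.10/0.255)
   = (6.651 kJ/mol)(2.108) = 14.0 kJ/mol
ΔG > 0, so the forward reaction is non-spontaneous (proceeds in reverse).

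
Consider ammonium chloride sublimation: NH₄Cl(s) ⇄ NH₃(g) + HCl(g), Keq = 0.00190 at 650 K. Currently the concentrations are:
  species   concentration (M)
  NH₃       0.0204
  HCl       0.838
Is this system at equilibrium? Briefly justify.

(NH₄Cl is a pure solid — omitted from Q.)
Q = [NH₃]·[HCl] = (0.0204)·(0.838) = 0.0171
Q = 0.0171 > Keq = 0.00190: net reverse reaction.

no; Q > K, reaction proceeds in reverse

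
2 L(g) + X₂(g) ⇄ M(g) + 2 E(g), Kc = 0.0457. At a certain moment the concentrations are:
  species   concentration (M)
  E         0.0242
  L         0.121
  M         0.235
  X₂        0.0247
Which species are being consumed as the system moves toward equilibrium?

Qc = [M]·[E]² / ([L]²·[X₂]) = (0.235)·(0.0242)² / ((0.121)²·(0.0247)) = 0.381
Qc = 0.381 > Kc = 0.0457: net reverse reaction.

M, E (products)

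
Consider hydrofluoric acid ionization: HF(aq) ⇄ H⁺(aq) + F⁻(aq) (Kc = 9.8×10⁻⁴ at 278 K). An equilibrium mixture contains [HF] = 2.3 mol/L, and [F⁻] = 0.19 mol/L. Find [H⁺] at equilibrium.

[H⁺] = 0.012 mol/L

At equilibrium, Kc = [H⁺]·[F⁻] / [HF] = 9.8×10⁻⁴.
([H⁺])·(0.19) / (2.3) = 9.8×10⁻⁴
[H⁺] = 0.0119 = 0.012 mol/L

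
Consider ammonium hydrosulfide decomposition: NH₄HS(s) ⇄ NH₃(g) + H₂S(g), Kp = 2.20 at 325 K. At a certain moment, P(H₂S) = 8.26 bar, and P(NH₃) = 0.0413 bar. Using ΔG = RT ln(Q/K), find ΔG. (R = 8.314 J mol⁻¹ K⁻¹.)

ΔG = -5.04 kJ/mol

(NH₄HS is a pure solid — omitted from Qp.)
Qp = P(NH₃)·P(H₂S) = (0.0413)·(8.26) = 0.341
ΔG = RT ln(Qp/Kp) = (8.314 J mol⁻¹ K⁻¹)(325 K) × ln(0.341/2.20)
   = (2.702 kJ/mol)(-1.864) = -5.04 kJ/mol
ΔG < 0, so the forward reaction is spontaneous (proceeds forward).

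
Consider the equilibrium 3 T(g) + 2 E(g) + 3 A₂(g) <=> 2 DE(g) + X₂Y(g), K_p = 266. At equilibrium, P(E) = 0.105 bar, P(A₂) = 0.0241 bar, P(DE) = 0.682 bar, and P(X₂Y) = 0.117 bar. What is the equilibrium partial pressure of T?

At equilibrium, K_p = P(DE)²·P(X₂Y) / (P(T)³·P(E)²·P(A₂)³) = 266.
(0.682)²·(0.117) / ((P(T))³·(0.105)²·(0.0241)³) = 266
P(T)³ = 1330 ⇒ P(T) = 11.0 bar

P(T) = 11.0 bar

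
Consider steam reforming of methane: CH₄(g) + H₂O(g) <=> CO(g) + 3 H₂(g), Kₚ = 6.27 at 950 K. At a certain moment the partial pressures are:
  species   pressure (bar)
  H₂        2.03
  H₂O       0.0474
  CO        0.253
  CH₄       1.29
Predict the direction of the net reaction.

Qₚ = P(CO)·P(H₂)³ / (P(CH₄)·P(H₂O)) = (0.253)·(2.03)³ / ((1.29)·(0.0474)) = 34.6
Qₚ = 34.6 > Kₚ = 6.27, so the reverse reaction proceeds.

in the reverse direction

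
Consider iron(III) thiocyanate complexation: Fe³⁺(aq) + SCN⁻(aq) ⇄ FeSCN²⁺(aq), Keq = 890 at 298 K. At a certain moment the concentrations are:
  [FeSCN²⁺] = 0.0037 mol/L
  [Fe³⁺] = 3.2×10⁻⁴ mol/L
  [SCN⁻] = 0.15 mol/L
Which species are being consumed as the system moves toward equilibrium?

Fe³⁺, SCN⁻ (reactants)

Q = [FeSCN²⁺] / ([Fe³⁺]·[SCN⁻]) = (0.0037) / ((3.2×10⁻⁴)·(0.15)) = 77
Q = 77 < Keq = 890: net forward reaction.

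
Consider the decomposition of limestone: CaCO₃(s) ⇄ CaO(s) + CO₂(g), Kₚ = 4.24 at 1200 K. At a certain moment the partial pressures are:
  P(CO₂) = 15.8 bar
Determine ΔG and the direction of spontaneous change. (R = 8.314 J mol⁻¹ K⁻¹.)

(CaCO₃, CaO are pure solids — omitted from Qₚ.)
Qₚ = P(CO₂) = 15.8
ΔG = RT ln(Qₚ/Kₚ) = (8.314 J mol⁻¹ K⁻¹)(1200 K) × ln(15.8/4.24)
   = (9.977 kJ/mol)(1.315) = 13.1 kJ/mol
ΔG > 0, so the forward reaction is non-spontaneous (proceeds in reverse).

ΔG = 13.1 kJ/mol; the forward reaction is non-spontaneous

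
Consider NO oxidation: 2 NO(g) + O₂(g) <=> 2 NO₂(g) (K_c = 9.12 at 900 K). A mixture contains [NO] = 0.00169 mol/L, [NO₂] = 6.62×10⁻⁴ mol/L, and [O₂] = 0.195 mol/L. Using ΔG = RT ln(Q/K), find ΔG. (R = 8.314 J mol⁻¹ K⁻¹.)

Q_c = [NO₂]² / ([NO]²·[O₂]) = (6.62×10⁻⁴)² / ((0.00169)²·(0.195)) = 0.787
ΔG = RT ln(Q_c/K_c) = (8.314 J mol⁻¹ K⁻¹)(900 K) × ln(0.787/9.12)
   = (7.483 kJ/mol)(-2.450) = -18.3 kJ/mol
ΔG < 0, so the forward reaction is spontaneous (proceeds forward).

ΔG = -18.3 kJ/mol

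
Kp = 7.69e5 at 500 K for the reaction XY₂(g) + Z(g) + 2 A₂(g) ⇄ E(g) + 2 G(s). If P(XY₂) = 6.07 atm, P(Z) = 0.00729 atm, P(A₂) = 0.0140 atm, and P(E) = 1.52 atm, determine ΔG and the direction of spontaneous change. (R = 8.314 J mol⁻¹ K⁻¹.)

(G is a pure solid — omitted from Qp.)
Qp = P(E) / (P(XY₂)·P(Z)·P(A₂)²) = (1.52) / ((6.07)·(0.00729)·(0.0140)²) = 1.75e5
ΔG = RT ln(Qp/Kp) = (8.314 J mol⁻¹ K⁻¹)(500 K) × ln(1.75e5/7.69e5)
   = (4.157 kJ/mol)(-1.480) = -6.15 kJ/mol
ΔG < 0, so the forward reaction is spontaneous (proceeds forward).

ΔG = -6.15 kJ/mol; the forward reaction is spontaneous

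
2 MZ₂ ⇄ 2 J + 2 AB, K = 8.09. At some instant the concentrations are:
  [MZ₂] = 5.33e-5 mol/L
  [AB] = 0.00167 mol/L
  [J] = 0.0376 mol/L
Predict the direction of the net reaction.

in the forward direction

Q = [J]²·[AB]² / [MZ₂]² = (0.0376)²·(0.00167)² / (5.33e-5)² = 1.39
Q = 1.39 < K = 8.09, so the forward reaction proceeds.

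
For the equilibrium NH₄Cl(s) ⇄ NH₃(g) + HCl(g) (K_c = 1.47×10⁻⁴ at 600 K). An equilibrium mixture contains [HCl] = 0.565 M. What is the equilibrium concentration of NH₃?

(NH₄Cl is a pure solid — omitted from K_c.)
At equilibrium, K_c = [NH₃]·[HCl] = 1.47×10⁻⁴.
([NH₃])·(0.565) = 1.47×10⁻⁴
[NH₃] = 2.60×10⁻⁴ M

[NH₃] = 2.60×10⁻⁴ M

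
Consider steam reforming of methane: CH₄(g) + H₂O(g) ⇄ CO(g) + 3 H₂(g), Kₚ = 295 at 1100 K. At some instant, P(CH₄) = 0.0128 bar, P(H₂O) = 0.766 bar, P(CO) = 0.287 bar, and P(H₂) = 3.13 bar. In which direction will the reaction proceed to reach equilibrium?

reverse (toward reactants)

Qₚ = P(CO)·P(H₂)³ / (P(CH₄)·P(H₂O)) = (0.287)·(3.13)³ / ((0.0128)·(0.766)) = 898
Qₚ = 898 > Kₚ = 295, so the reverse reaction proceeds.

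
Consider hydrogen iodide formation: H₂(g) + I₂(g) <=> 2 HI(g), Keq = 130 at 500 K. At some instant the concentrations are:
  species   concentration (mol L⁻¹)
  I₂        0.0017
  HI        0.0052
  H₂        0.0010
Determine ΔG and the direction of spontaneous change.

Q = [HI]² / ([H₂]·[I₂]) = (0.0052)² / ((0.0010)·(0.0017)) = 15.9
ΔG = RT ln(Q/Keq) = (8.314 J mol⁻¹ K⁻¹)(500 K) × ln(15.9/130)
   = (4.157 kJ/mol)(-2.101) = -8.73 kJ/mol
ΔG < 0, so the forward reaction is spontaneous (proceeds forward).

ΔG = -8.73 kJ/mol; the forward reaction is spontaneous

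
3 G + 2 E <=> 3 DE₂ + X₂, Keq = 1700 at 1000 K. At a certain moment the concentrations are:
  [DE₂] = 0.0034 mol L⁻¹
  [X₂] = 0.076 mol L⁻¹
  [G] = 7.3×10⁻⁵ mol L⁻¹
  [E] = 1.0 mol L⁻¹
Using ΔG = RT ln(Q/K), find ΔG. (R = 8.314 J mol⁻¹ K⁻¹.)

Q = [DE₂]³·[X₂] / ([G]³·[E]²) = (0.0034)³·(0.076) / ((7.3×10⁻⁵)³·(1.0)²) = 7680
ΔG = RT ln(Q/Keq) = (8.314 J mol⁻¹ K⁻¹)(1000 K) × ln(7680/1700)
   = (8.314 kJ/mol)(1.508) = 12.5 kJ/mol
ΔG > 0, so the forward reaction is non-spontaneous (proceeds in reverse).

ΔG = 12.5 kJ/mol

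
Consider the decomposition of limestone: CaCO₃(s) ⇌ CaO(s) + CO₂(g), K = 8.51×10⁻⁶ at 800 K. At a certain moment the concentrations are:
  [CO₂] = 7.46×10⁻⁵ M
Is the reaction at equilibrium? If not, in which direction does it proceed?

(CaCO₃, CaO are pure solids — omitted from Q.)
Q = [CO₂] = 7.46×10⁻⁵
Q = 7.46×10⁻⁵ > K = 8.51×10⁻⁶, so the reverse reaction proceeds.

toward reactants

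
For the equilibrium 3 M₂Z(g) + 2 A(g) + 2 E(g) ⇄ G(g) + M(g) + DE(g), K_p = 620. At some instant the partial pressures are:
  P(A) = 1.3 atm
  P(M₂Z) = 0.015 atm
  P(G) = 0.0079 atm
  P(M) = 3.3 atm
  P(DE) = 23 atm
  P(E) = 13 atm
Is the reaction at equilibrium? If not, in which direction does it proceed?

Q_p = P(G)·P(M)·P(DE) / (P(M₂Z)³·P(A)²·P(E)²) = (0.0079)·(3.3)·(23) / ((0.015)³·(1.3)²·(13)²) = 620
Q_p = 620 = K_p, so the system is already at equilibrium.

no net change (already at equilibrium)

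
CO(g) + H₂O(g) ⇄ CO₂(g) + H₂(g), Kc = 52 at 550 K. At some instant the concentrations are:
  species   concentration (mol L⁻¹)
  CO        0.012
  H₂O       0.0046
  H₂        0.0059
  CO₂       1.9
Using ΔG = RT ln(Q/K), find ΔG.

ΔG = 6.23 kJ/mol

Qc = [CO₂]·[H₂] / ([CO]·[H₂O]) = (1.9)·(0.0059) / ((0.012)·(0.0046)) = 203
ΔG = RT ln(Qc/Kc) = (8.314 J mol⁻¹ K⁻¹)(550 K) × ln(203/52)
   = (4.573 kJ/mol)(1.362) = 6.23 kJ/mol
ΔG > 0, so the forward reaction is non-spontaneous (proceeds in reverse).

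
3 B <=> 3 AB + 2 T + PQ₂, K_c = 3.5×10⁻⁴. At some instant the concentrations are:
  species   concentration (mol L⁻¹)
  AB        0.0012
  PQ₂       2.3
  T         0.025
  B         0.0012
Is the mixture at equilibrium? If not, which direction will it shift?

Q_c = [AB]³·[T]²·[PQ₂] / [B]³ = (0.0012)³·(0.025)²·(2.3) / (0.0012)³ = 0.0014
Q_c = 0.0014 > K_c = 3.5×10⁻⁴: net reverse reaction.

no; Q > K, reaction proceeds in reverse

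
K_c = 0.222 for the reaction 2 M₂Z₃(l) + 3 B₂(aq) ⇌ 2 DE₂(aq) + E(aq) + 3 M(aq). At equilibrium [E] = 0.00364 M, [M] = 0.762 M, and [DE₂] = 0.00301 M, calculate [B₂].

[B₂] = 0.00404 M

(M₂Z₃ is a pure liquid — omitted from K_c.)
At equilibrium, K_c = [DE₂]²·[E]·[M]³ / [B₂]³ = 0.222.
(0.00301)²·(0.00364)·(0.762)³ / ([B₂])³ = 0.222
[B₂]³ = 6.57e-8 ⇒ [B₂] = 0.00404 M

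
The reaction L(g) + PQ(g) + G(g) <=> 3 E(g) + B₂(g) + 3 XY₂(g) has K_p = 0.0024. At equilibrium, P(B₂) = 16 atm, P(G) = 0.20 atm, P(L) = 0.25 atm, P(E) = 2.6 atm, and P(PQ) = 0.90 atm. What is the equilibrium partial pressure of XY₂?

P(XY₂) = 0.0073 atm

At equilibrium, K_p = P(E)³·P(B₂)·P(XY₂)³ / (P(L)·P(PQ)·P(G)) = 0.0024.
(2.6)³·(16)·(P(XY₂))³ / ((0.25)·(0.90)·(0.20)) = 0.0024
P(XY₂)³ = 3.84×10⁻⁷ ⇒ P(XY₂) = 0.0073 atm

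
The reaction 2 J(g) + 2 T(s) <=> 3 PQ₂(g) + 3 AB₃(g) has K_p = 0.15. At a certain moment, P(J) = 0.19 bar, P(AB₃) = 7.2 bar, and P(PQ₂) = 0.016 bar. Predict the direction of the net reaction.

toward products

(T is a pure solid — omitted from Q_p.)
Q_p = P(PQ₂)³·P(AB₃)³ / P(J)² = (0.016)³·(7.2)³ / (0.19)² = 0.042
Q_p = 0.042 < K_p = 0.15, so the forward reaction proceeds.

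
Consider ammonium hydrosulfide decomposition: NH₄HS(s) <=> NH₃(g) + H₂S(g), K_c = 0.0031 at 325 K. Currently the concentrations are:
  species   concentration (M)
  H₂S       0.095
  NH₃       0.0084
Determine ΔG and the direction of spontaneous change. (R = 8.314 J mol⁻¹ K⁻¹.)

(NH₄HS is a pure solid — omitted from Q_c.)
Q_c = [NH₃]·[H₂S] = (0.0084)·(0.095) = 7.98×10⁻⁴
ΔG = RT ln(Q_c/K_c) = (8.314 J mol⁻¹ K⁻¹)(325 K) × ln(7.98×10⁻⁴/0.0031)
   = (2.702 kJ/mol)(-1.357) = -3.67 kJ/mol
ΔG < 0, so the forward reaction is spontaneous (proceeds forward).

ΔG = -3.67 kJ/mol; the forward reaction is spontaneous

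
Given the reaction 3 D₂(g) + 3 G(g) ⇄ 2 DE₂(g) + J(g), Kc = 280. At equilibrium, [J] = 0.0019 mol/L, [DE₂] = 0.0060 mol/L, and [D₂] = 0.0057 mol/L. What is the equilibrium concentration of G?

[G] = 0.11 mol/L

At equilibrium, Kc = [DE₂]²·[J] / ([D₂]³·[G]³) = 280.
(0.0060)²·(0.0019) / ((0.0057)³·([G])³) = 280
[G]³ = 0.00132 ⇒ [G] = 0.11 mol/L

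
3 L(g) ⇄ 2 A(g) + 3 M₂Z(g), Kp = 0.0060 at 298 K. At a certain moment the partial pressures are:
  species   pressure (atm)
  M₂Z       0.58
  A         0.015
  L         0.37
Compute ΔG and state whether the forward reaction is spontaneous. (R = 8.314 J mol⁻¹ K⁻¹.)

Qp = P(A)²·P(M₂Z)³ / P(L)³ = (0.015)²·(0.58)³ / (0.37)³ = 8.67×10⁻⁴
ΔG = RT ln(Qp/Kp) = (8.314 J mol⁻¹ K⁻¹)(298 K) × ln(8.67×10⁻⁴/0.0060)
   = (2.478 kJ/mol)(-1.934) = -4.79 kJ/mol
ΔG < 0, so the forward reaction is spontaneous (proceeds forward).

ΔG = -4.79 kJ/mol; the forward reaction is spontaneous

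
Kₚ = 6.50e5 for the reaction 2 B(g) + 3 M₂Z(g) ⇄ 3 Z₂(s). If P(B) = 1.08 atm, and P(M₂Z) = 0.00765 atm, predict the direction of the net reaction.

(Z₂ is a pure solid — omitted from Qₚ.)
Qₚ = 1 / (P(B)²·P(M₂Z)³) = 1 / ((1.08)²·(0.00765)³) = 1.91e6
Qₚ = 1.91e6 > Kₚ = 6.50e5, so the reverse reaction proceeds.

reverse (toward reactants)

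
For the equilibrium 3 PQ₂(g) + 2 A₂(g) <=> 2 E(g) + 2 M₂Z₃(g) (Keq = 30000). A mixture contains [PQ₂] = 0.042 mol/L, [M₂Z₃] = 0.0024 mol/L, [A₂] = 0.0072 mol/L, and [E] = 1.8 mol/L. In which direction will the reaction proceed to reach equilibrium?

Q = [E]²·[M₂Z₃]² / ([PQ₂]³·[A₂]²) = (1.8)²·(0.0024)² / ((0.042)³·(0.0072)²) = 4900
Q = 4900 < Keq = 30000, so the forward reaction proceeds.

toward products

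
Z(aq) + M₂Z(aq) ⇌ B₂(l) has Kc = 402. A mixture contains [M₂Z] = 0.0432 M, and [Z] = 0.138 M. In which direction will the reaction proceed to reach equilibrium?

toward products

(B₂ is a pure liquid — omitted from Qc.)
Qc = 1 / ([Z]·[M₂Z]) = 1 / ((0.138)·(0.0432)) = 168
Qc = 168 < Kc = 402, so the forward reaction proceeds.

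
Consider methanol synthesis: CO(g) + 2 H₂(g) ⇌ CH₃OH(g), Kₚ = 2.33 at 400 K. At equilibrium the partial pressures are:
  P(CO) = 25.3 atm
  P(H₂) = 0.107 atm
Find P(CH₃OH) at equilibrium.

P(CH₃OH) = 0.675 atm

At equilibrium, Kₚ = P(CH₃OH) / (P(CO)·P(H₂)²) = 2.33.
(P(CH₃OH)) / ((25.3)·(0.107)²) = 2.33
P(CH₃OH) = 0.675 atm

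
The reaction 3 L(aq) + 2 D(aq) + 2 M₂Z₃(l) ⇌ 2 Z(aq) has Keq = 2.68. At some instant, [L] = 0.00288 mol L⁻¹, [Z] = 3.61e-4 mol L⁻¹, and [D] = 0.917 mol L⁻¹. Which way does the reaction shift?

(M₂Z₃ is a pure liquid — omitted from Q.)
Q = [Z]² / ([L]³·[D]²) = (3.61e-4)² / ((0.00288)³·(0.917)²) = 6.49
Q = 6.49 > Keq = 2.68, so the reverse reaction proceeds.

reverse (toward reactants)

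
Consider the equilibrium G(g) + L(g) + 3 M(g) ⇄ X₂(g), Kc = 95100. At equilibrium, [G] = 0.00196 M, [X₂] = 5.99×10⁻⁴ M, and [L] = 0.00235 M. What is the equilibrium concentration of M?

At equilibrium, Kc = [X₂] / ([G]·[L]·[M]³) = 95100.
(5.99×10⁻⁴) / ((0.00196)·(0.00235)·([M])³) = 95100
[M]³ = 0.00137 ⇒ [M] = 0.111 M

[M] = 0.111 M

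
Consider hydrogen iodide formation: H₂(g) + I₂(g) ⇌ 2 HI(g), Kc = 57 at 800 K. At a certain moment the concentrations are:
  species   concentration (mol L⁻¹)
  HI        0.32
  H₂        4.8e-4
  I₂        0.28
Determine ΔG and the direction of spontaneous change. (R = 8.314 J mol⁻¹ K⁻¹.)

ΔG = 17.2 kJ/mol; the forward reaction is non-spontaneous

Qc = [HI]² / ([H₂]·[I₂]) = (0.32)² / ((4.8e-4)·(0.28)) = 762
ΔG = RT ln(Qc/Kc) = (8.314 J mol⁻¹ K⁻¹)(800 K) × ln(762/57)
   = (6.651 kJ/mol)(2.593) = 17.2 kJ/mol
ΔG > 0, so the forward reaction is non-spontaneous (proceeds in reverse).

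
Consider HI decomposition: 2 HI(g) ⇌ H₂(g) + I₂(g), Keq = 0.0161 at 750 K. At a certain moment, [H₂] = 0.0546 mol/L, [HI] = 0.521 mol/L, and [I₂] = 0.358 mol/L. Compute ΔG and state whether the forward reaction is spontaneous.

ΔG = 9.34 kJ/mol; the forward reaction is non-spontaneous

Q = [H₂]·[I₂] / [HI]² = (0.0546)·(0.358) / (0.521)² = 0.0720
ΔG = RT ln(Q/Keq) = (8.314 J mol⁻¹ K⁻¹)(750 K) × ln(0.0720/0.0161)
   = (6.236 kJ/mol)(1.498) = 9.34 kJ/mol
ΔG > 0, so the forward reaction is non-spontaneous (proceeds in reverse).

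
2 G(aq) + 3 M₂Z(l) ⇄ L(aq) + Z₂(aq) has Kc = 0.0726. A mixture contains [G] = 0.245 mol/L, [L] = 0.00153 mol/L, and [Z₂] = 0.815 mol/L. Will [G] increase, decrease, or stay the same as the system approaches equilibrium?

(M₂Z is a pure liquid — omitted from Qc.)
Qc = [L]·[Z₂] / [G]² = (0.00153)·(0.815) / (0.245)² = 0.0208
Qc = 0.0208 < Kc = 0.0726: net forward reaction.
G is a reactant, so it decreases.

decrease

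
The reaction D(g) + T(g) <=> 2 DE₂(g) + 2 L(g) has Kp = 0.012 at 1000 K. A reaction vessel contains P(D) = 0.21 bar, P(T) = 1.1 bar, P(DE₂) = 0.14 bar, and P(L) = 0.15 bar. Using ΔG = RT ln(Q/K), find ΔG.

ΔG = -15.3 kJ/mol

Qp = P(DE₂)²·P(L)² / (P(D)·P(T)) = (0.14)²·(0.15)² / ((0.21)·(1.1)) = 0.00191
ΔG = RT ln(Qp/Kp) = (8.314 J mol⁻¹ K⁻¹)(1000 K) × ln(0.00191/0.012)
   = (8.314 kJ/mol)(-1.838) = -15.3 kJ/mol
ΔG < 0, so the forward reaction is spontaneous (proceeds forward).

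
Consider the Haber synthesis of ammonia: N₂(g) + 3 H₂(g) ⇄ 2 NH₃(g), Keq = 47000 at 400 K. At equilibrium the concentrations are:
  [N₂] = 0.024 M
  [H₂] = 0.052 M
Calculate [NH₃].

[NH₃] = 0.40 M

At equilibrium, Keq = [NH₃]² / ([N₂]·[H₂]³) = 47000.
([NH₃])² / ((0.024)·(0.052)³) = 47000
[NH₃]² = 0.159 ⇒ [NH₃] = 0.40 M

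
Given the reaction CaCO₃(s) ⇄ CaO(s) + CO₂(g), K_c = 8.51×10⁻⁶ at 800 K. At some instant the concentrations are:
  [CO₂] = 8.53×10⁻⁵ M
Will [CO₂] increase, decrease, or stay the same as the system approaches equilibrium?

(CaCO₃, CaO are pure solids — omitted from Q_c.)
Q_c = [CO₂] = 8.53×10⁻⁵
Q_c = 8.53×10⁻⁵ > K_c = 8.51×10⁻⁶: net reverse reaction.
CO₂ is a product, so it decreases.

decrease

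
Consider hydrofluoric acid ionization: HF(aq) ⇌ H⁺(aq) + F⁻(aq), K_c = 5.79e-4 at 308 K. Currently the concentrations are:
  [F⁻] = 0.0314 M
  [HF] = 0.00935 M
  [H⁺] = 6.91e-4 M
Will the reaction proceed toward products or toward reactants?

Q_c = [H⁺]·[F⁻] / [HF] = (6.91e-4)·(0.0314) / (0.00935) = 0.00232
Q_c = 0.00232 > K_c = 5.79e-4, so the reverse reaction proceeds.

in the reverse direction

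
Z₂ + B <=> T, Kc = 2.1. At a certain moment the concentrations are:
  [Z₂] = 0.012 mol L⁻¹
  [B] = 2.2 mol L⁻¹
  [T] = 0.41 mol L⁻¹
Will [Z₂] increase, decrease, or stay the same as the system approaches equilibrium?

Qc = [T] / ([Z₂]·[B]) = (0.41) / ((0.012)·(2.2)) = 16
Qc = 16 > Kc = 2.1: net reverse reaction.
Z₂ is a reactant, so it increases.

increase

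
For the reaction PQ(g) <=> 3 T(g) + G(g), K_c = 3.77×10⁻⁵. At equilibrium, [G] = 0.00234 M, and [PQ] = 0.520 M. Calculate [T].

At equilibrium, K_c = [T]³·[G] / [PQ] = 3.77×10⁻⁵.
([T])³·(0.00234) / (0.520) = 3.77×10⁻⁵
[T]³ = 0.00838 ⇒ [T] = 0.203 M

[T] = 0.203 M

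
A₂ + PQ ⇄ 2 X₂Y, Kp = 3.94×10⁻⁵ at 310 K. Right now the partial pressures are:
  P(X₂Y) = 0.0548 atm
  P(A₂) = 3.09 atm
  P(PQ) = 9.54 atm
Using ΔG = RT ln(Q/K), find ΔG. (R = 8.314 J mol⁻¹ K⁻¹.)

ΔG = 2.45 kJ/mol

Qp = P(X₂Y)² / (P(A₂)·P(PQ)) = (0.0548)² / ((3.09)·(9.54)) = 1.02×10⁻⁴
ΔG = RT ln(Qp/Kp) = (8.314 J mol⁻¹ K⁻¹)(310 K) × ln(1.02×10⁻⁴/3.94×10⁻⁵)
   = (2.577 kJ/mol)(0.9512) = 2.45 kJ/mol
ΔG > 0, so the forward reaction is non-spontaneous (proceeds in reverse).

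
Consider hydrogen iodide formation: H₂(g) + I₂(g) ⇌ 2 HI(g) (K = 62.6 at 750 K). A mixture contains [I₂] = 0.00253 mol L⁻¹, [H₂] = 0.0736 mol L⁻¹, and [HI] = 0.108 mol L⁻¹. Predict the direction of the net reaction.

no net change (already at equilibrium)

Q = [HI]² / ([H₂]·[I₂]) = (0.108)² / ((0.0736)·(0.00253)) = 62.6
Q = 62.6 = K, so the system is already at equilibrium.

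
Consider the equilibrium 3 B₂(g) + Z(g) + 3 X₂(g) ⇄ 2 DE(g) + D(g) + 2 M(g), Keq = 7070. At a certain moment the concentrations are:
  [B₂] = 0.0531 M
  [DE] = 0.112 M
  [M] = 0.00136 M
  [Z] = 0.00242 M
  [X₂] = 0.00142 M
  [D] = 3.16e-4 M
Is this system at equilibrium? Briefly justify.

yes, at equilibrium

Q = [DE]²·[D]·[M]² / ([B₂]³·[Z]·[X₂]³) = (0.112)²·(3.16e-4)·(0.00136)² / ((0.0531)³·(0.00242)·(0.00142)³) = 7070
Q = 7070 = Keq; the system is at equilibrium.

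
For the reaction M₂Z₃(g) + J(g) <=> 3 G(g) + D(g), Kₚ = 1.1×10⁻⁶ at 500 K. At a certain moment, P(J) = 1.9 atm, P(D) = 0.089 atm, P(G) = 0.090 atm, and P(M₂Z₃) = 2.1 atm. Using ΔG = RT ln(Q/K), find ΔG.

ΔG = 11.2 kJ/mol

Qₚ = P(G)³·P(D) / (P(M₂Z₃)·P(J)) = (0.090)³·(0.089) / ((2.1)·(1.9)) = 1.63×10⁻⁵
ΔG = RT ln(Qₚ/Kₚ) = (8.314 J mol⁻¹ K⁻¹)(500 K) × ln(1.63×10⁻⁵/1.1×10⁻⁶)
   = (4.157 kJ/mol)(2.696) = 11.2 kJ/mol
ΔG > 0, so the forward reaction is non-spontaneous (proceeds in reverse).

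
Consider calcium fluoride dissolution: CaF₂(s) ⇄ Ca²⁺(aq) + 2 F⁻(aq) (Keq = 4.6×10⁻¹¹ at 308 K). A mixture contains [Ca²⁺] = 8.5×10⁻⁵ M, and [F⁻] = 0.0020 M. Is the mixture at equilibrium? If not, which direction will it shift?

no; Q > K, reaction proceeds in reverse

(CaF₂ is a pure solid — omitted from Q.)
Q = [Ca²⁺]·[F⁻]² = (8.5×10⁻⁵)·(0.0020)² = 3.4×10⁻¹⁰
Q = 3.4×10⁻¹⁰ > Keq = 4.6×10⁻¹¹: net reverse reaction.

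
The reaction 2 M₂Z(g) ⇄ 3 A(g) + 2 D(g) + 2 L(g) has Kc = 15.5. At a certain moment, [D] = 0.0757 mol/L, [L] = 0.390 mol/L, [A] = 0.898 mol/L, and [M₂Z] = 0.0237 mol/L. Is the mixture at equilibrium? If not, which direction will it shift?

no; Q < K, reaction proceeds forward

Qc = [A]³·[D]²·[L]² / [M₂Z]² = (0.898)³·(0.0757)²·(0.390)² / (0.0237)² = 1.12
Qc = 1.12 < Kc = 15.5: net forward reaction.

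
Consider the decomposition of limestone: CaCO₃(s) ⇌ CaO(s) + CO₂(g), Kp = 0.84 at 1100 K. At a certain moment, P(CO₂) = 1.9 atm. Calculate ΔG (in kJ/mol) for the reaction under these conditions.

ΔG = 7.46 kJ/mol

(CaCO₃, CaO are pure solids — omitted from Qp.)
Qp = P(CO₂) = 1.90
ΔG = RT ln(Qp/Kp) = (8.314 J mol⁻¹ K⁻¹)(1100 K) × ln(1.90/0.84)
   = (9.145 kJ/mol)(0.8162) = 7.46 kJ/mol
ΔG > 0, so the forward reaction is non-spontaneous (proceeds in reverse).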